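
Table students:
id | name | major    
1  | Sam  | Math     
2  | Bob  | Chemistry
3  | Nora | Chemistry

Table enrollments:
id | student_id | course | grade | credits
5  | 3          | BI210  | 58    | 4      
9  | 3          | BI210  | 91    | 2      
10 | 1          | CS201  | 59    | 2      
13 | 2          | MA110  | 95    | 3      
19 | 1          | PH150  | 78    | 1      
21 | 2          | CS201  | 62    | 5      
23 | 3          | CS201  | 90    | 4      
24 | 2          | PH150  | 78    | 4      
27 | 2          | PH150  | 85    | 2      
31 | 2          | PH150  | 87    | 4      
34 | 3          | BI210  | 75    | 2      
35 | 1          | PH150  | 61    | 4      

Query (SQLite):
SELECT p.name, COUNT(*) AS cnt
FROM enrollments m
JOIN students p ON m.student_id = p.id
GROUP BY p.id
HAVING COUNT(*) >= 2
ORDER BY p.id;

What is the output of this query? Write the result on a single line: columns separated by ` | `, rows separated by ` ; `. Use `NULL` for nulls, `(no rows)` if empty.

Sam | 3 ; Bob | 5 ; Nora | 4

Join each enrollments row to its students via student_id.
Group joined rows by students.id; compute COUNT(*) per group.
HAVING: keep groups with count ≥ 2.
  1: ids {10, 19, 35} → COUNT(*)=3
  2: ids {13, 21, 24, 27, 31} → COUNT(*)=5
  3: ids {5, 9, 23, 34} → COUNT(*)=4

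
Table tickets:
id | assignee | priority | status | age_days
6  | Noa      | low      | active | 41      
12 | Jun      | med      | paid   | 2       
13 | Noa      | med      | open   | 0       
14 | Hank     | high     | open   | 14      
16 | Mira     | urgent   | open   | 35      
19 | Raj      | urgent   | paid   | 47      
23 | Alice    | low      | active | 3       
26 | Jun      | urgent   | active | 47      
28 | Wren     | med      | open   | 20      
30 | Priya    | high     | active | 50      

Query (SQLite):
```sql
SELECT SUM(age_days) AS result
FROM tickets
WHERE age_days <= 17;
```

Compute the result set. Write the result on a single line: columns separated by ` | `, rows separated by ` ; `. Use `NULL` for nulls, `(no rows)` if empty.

Rows where age_days <= 17 → age_days values: [2, 0, 14, 3].
SUM of non-NULL values = 19.

19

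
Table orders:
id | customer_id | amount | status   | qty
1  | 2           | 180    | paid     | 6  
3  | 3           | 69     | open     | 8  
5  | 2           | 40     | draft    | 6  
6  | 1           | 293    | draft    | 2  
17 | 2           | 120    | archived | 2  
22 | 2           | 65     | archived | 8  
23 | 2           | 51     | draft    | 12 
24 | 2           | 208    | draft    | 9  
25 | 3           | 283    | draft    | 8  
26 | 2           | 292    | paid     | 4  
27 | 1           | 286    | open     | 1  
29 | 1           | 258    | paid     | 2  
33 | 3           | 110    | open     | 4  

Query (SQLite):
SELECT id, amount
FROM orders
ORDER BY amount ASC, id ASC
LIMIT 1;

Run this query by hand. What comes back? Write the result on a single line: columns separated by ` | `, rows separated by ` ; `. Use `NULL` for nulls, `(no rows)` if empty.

5 | 40

Sort by amount asc, tiebreak id asc: (40, id=5), (51, id=23), (65, id=22), (69, id=3) …. Take first 1.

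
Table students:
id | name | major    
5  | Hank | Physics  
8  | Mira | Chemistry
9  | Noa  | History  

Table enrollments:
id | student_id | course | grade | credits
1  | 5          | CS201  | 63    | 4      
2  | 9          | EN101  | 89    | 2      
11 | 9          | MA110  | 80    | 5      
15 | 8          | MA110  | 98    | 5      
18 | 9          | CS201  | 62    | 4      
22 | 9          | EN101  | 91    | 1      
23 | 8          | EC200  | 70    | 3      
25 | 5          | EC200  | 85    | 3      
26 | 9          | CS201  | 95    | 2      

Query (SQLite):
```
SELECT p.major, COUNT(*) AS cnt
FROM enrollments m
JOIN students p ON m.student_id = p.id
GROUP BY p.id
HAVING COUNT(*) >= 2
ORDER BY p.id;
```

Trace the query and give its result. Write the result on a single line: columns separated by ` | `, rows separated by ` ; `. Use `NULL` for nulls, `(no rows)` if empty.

Physics | 2 ; Chemistry | 2 ; History | 5

Join each enrollments row to its students via student_id.
Group joined rows by students.id; compute COUNT(*) per group.
HAVING: keep groups with count ≥ 2.
  5: ids {1, 25} → COUNT(*)=2
  8: ids {15, 23} → COUNT(*)=2
  9: ids {2, 11, 18, 22, 26} → COUNT(*)=5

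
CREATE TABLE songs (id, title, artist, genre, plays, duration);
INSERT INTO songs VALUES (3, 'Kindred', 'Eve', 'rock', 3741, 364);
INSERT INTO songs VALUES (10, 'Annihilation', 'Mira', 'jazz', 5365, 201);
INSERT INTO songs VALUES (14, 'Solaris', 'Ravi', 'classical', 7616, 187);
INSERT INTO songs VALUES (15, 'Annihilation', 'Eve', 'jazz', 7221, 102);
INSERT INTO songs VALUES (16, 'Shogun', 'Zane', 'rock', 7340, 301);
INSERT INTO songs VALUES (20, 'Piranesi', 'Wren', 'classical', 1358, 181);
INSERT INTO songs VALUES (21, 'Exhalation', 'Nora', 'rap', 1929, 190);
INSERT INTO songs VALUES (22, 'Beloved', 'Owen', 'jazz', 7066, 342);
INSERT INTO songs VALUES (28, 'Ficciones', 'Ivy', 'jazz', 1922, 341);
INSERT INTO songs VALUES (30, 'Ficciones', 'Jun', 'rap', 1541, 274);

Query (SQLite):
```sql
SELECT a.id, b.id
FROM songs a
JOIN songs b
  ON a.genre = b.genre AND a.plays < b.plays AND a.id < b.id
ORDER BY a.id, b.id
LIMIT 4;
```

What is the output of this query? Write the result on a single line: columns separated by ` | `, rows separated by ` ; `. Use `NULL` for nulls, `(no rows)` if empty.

Pairs (a,b) with same genre, a.plays < b.plays, a.id < b.id.
genre groups: classical:{14,20} jazz:{10,15,22,28} rap:{21,30} rock:{3,16}
Ordered by (a.id, b.id); first 4.

3 | 16 ; 10 | 15 ; 10 | 22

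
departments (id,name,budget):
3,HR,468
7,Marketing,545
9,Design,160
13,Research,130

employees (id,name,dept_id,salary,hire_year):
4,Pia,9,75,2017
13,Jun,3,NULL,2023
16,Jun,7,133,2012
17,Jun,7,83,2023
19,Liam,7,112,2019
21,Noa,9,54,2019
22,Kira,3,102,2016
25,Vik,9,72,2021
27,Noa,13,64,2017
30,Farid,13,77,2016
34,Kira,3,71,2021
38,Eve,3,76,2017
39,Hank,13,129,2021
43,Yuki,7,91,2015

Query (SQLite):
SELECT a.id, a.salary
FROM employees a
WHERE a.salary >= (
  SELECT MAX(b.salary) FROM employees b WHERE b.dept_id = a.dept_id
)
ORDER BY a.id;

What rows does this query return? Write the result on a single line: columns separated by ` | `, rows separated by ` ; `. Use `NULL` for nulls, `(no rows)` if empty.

4 | 75 ; 16 | 133 ; 22 | 102 ; 39 | 129

For each employees row a, compute MAX(salary) over rows sharing a.dept_id.
Keep row a if a.salary >= that per-group MAX.
  dept_id=3: MAX(salary) = 102
  dept_id=7: MAX(salary) = 133
  dept_id=9: MAX(salary) = 75
  dept_id=13: MAX(salary) = 129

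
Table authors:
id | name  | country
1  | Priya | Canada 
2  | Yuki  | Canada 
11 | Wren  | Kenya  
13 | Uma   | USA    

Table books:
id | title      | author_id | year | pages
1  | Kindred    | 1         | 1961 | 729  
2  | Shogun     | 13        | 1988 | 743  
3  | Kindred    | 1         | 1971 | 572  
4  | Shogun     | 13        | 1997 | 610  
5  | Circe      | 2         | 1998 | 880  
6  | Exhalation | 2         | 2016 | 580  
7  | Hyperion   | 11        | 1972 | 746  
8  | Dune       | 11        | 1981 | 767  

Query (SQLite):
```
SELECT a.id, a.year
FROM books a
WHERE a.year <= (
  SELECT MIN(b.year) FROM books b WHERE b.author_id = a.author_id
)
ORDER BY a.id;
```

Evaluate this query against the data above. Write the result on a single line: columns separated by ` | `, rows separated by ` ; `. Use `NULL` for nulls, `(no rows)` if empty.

1 | 1961 ; 2 | 1988 ; 5 | 1998 ; 7 | 1972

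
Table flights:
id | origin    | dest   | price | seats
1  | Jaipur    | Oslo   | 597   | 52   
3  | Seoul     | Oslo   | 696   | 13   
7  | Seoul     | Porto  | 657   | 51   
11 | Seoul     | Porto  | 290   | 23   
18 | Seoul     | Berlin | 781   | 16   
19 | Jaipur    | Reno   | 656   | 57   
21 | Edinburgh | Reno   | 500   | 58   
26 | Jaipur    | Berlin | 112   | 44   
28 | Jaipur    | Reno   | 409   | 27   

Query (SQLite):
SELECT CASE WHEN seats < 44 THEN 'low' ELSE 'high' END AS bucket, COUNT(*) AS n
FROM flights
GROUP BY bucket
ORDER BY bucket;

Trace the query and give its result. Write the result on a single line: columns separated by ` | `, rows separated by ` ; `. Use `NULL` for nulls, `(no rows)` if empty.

Bucket rows by seats < 44 → 'low' else 'high'; count each bucket.

high | 5 ; low | 4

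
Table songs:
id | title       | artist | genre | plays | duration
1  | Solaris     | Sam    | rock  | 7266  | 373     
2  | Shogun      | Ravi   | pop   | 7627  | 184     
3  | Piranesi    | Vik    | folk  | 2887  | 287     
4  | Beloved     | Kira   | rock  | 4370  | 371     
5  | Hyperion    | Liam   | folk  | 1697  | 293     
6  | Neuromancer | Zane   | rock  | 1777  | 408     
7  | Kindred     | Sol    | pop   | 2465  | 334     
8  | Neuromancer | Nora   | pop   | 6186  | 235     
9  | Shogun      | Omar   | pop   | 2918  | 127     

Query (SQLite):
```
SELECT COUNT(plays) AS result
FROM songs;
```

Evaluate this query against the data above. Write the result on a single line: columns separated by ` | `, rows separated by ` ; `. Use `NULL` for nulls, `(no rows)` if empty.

All plays values: [7266, 7627, 2887, 4370, 1697, 1777, 2465, 6186, 2918].
COUNT(plays) counts non-NULL values → 9.

9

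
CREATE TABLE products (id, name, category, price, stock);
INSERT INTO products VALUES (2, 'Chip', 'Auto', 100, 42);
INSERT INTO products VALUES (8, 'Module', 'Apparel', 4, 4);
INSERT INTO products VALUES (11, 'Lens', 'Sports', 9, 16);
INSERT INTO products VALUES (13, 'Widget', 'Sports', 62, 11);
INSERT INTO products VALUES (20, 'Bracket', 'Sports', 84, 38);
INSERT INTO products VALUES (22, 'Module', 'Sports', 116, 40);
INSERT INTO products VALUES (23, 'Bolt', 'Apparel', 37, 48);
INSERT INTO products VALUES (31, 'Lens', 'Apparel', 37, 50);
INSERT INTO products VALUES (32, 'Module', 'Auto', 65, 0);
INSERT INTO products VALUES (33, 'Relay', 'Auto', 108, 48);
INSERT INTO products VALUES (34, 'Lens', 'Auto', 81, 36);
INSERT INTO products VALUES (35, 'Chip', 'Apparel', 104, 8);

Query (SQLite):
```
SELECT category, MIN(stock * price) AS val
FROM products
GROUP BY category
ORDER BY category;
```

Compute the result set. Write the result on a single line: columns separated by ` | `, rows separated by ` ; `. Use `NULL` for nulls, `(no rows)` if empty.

Apparel | 16 ; Auto | 0 ; Sports | 144

For each row compute stock * price.
Group by category; take MIN of the expression per group.
  Apparel: ids {8, 23, 31, 35} → MIN(stock * price)=16
  Auto: ids {2, 32, 33, 34} → MIN(stock * price)=0
  Sports: ids {11, 13, 20, 22} → MIN(stock * price)=144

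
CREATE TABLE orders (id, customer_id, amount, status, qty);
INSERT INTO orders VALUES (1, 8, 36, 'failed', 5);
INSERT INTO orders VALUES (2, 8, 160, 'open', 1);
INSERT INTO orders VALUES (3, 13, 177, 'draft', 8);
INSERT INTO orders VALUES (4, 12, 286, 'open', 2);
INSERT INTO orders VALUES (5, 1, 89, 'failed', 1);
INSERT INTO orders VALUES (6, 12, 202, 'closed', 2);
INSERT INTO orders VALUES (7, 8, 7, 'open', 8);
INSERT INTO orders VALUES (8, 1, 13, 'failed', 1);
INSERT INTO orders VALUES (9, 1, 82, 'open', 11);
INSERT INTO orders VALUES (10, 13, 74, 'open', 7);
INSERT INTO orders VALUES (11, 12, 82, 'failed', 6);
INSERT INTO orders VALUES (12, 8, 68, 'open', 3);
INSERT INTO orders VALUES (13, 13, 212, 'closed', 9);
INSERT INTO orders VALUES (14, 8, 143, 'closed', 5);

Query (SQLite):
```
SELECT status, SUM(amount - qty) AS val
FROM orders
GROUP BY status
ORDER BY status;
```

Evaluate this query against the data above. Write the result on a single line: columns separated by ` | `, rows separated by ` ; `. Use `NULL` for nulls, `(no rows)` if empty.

For each row compute amount - qty.
Group by status; take SUM of the expression per group.
  closed: ids {6, 13, 14} → SUM(amount - qty)=541
  draft: ids {3} → SUM(amount - qty)=169
  failed: ids {1, 5, 8, 11} → SUM(amount - qty)=207
  open: ids {2, 4, 7, 9, 10, 12} → SUM(amount - qty)=645

closed | 541 ; draft | 169 ; failed | 207 ; open | 645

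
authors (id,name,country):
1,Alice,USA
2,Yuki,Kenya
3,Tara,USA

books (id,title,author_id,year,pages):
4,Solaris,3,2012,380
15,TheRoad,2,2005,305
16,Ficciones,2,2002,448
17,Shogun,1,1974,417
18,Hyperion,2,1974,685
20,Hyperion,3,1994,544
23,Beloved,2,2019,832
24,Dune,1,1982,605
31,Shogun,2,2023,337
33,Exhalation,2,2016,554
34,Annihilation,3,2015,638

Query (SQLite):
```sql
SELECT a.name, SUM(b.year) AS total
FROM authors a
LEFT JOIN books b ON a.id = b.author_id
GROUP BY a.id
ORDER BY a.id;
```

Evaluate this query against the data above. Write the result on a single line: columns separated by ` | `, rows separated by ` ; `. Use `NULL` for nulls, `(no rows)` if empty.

Alice | 3956 ; Yuki | 12039 ; Tara | 6021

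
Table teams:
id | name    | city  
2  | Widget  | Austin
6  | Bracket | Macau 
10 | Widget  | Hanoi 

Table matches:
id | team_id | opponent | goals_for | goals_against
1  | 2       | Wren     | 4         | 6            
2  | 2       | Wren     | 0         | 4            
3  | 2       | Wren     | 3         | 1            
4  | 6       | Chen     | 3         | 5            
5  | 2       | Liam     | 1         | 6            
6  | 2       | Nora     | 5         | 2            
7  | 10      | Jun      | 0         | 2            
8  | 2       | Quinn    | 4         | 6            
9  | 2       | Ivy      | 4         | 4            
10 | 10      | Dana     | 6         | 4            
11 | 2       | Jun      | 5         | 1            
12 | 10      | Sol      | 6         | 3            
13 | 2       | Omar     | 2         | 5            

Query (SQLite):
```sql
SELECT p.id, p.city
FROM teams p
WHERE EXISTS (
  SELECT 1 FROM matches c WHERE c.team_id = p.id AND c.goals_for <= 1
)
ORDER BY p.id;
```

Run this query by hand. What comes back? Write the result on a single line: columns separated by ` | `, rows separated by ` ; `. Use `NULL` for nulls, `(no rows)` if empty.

For each teams row, check whether any matches with matching team_id has goals_for <= 1.
Keep rows where that is true.

2 | Austin ; 10 | Hanoi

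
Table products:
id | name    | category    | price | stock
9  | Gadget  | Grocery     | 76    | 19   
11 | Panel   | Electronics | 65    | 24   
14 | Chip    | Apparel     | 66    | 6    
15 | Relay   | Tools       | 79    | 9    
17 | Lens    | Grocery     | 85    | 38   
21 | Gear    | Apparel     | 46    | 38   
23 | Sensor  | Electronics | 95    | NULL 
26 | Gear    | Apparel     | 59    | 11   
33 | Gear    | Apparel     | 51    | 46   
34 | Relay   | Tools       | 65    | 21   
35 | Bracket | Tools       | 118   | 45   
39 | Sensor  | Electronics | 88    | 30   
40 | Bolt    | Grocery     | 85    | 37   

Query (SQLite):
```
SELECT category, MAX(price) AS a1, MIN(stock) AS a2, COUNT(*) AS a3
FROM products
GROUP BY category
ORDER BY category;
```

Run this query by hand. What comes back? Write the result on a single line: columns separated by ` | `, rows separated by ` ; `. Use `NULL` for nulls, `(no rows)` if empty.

Group products by category.
Per group compute: MAX(price), MIN(stock), COUNT(*).
  Apparel: ids {14, 21, 26, 33} → MAX(price)=66, MIN(stock)=6, COUNT(*)=4
  Electronics: ids {11, 23, 39} → MAX(price)=95, MIN(stock)=24, COUNT(*)=3
  Grocery: ids {9, 17, 40} → MAX(price)=85, MIN(stock)=19, COUNT(*)=3
  Tools: ids {15, 34, 35} → MAX(price)=118, MIN(stock)=9, COUNT(*)=3

Apparel | 66 | 6 | 4 ; Electronics | 95 | 24 | 3 ; Grocery | 85 | 19 | 3 ; Tools | 118 | 9 | 3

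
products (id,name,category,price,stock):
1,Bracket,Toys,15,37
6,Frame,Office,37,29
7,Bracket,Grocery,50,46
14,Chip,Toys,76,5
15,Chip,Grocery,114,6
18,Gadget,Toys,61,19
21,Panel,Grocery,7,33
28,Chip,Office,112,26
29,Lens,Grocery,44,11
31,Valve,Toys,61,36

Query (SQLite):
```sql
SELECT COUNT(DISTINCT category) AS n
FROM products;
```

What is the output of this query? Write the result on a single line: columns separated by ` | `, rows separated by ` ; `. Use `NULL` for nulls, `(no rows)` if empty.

Count distinct non-NULL category values.

3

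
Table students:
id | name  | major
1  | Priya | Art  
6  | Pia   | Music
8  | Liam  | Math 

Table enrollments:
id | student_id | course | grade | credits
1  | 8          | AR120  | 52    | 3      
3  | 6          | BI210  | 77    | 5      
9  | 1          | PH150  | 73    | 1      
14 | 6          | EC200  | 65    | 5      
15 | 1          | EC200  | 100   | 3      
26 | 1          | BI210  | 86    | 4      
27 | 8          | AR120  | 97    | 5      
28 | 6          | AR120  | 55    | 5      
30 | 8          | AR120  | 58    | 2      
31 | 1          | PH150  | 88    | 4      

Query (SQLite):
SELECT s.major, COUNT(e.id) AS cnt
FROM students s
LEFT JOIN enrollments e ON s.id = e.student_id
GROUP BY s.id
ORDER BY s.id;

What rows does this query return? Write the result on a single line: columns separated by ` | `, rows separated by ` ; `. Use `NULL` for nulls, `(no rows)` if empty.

LEFT JOIN keeps every students row; unmatched ones get NULL for enrollments columns.
Group by students.id and compute COUNT(e.id). COUNT(col) of an all-NULL group is 0.
  1: ids {9, 15, 26, 31} → COUNT(e.id)=4
  6: ids {3, 14, 28} → COUNT(e.id)=3
  8: ids {1, 27, 30} → COUNT(e.id)=3

Art | 4 ; Music | 3 ; Math | 3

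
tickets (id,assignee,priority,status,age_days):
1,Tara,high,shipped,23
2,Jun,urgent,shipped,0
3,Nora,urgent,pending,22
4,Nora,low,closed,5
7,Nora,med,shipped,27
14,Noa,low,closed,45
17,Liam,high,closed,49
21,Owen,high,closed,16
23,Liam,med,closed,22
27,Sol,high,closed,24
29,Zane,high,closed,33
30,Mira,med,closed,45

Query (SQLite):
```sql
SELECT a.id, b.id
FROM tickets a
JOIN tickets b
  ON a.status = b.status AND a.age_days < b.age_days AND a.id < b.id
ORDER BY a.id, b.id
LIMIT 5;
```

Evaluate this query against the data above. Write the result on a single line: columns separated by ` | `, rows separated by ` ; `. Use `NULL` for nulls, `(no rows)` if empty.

Pairs (a,b) with same status, a.age_days < b.age_days, a.id < b.id.
status groups: closed:{4,14,17,21,23,27,29,30} pending:{3} shipped:{1,2,7}
Ordered by (a.id, b.id); first 5.

1 | 7 ; 2 | 7 ; 4 | 14 ; 4 | 17 ; 4 | 21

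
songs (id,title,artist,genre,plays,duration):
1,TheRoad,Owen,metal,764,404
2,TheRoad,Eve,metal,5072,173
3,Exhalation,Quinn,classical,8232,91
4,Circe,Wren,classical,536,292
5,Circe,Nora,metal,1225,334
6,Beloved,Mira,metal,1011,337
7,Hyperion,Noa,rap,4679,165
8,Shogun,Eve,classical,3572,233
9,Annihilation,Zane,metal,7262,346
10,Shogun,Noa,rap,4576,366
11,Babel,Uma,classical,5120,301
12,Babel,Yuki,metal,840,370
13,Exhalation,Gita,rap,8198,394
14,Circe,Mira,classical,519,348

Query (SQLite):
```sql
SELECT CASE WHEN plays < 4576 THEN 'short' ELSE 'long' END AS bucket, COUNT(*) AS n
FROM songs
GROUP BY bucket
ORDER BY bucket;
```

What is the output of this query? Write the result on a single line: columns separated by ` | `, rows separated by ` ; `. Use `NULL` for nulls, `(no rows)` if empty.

Bucket rows by plays < 4576 → 'short' else 'long'; count each bucket.

long | 7 ; short | 7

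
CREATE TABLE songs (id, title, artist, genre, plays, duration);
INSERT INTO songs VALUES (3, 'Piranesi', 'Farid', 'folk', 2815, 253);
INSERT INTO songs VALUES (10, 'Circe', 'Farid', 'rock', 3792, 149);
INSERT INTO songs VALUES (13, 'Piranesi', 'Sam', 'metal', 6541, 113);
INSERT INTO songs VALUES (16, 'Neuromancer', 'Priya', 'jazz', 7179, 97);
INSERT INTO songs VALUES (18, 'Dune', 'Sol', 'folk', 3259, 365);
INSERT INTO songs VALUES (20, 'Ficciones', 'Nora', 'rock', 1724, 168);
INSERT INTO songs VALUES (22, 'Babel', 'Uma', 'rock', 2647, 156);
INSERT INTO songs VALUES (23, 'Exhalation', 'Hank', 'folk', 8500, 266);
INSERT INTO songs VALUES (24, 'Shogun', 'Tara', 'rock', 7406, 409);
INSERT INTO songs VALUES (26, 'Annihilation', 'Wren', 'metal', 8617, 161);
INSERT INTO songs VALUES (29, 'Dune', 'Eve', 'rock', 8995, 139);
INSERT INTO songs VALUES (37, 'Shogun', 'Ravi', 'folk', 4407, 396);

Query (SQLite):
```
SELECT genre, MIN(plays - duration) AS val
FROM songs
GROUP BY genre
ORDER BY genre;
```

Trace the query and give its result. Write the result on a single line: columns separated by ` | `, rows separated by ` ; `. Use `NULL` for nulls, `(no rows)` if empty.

For each row compute plays - duration.
Group by genre; take MIN of the expression per group.
  folk: ids {3, 18, 23, 37} → MIN(plays - duration)=2562
  jazz: ids {16} → MIN(plays - duration)=7082
  metal: ids {13, 26} → MIN(plays - duration)=6428
  rock: ids {10, 20, 22, 24, 29} → MIN(plays - duration)=1556

folk | 2562 ; jazz | 7082 ; metal | 6428 ; rock | 1556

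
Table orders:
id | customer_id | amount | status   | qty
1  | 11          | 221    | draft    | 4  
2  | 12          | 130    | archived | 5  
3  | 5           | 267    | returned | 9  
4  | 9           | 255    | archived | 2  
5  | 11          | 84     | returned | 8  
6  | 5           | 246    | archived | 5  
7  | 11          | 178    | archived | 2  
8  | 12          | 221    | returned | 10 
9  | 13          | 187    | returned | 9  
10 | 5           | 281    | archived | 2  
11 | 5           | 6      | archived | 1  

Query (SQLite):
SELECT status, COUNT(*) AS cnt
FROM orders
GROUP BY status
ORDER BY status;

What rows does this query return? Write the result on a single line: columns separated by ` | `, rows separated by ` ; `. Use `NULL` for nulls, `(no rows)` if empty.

archived | 6 ; draft | 1 ; returned | 4

Partition orders by status; compute COUNT(*) within each group.
  archived: ids {2, 4, 6, 7, 10, 11} → COUNT(*)=6
  draft: ids {1} → COUNT(*)=1
  returned: ids {3, 5, 8, 9} → COUNT(*)=4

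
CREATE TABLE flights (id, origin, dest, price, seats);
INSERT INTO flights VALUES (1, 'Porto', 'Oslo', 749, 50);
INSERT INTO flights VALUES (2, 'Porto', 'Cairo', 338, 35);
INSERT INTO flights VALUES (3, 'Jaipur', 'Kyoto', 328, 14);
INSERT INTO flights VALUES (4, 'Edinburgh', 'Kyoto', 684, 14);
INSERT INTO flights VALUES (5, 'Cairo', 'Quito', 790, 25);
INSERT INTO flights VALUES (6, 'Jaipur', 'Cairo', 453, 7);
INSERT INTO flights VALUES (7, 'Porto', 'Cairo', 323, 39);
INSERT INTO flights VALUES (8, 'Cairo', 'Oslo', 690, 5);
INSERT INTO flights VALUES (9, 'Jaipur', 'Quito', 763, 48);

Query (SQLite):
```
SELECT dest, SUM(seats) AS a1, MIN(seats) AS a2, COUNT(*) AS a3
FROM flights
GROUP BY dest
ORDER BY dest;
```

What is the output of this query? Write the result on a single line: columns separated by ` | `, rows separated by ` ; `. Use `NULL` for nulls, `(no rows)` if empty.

Cairo | 81 | 7 | 3 ; Kyoto | 28 | 14 | 2 ; Oslo | 55 | 5 | 2 ; Quito | 73 | 25 | 2

Group flights by dest.
Per group compute: SUM(seats), MIN(seats), COUNT(*).
  Cairo: ids {2, 6, 7} → SUM(seats)=81, MIN(seats)=7, COUNT(*)=3
  Kyoto: ids {3, 4} → SUM(seats)=28, MIN(seats)=14, COUNT(*)=2
  Oslo: ids {1, 8} → SUM(seats)=55, MIN(seats)=5, COUNT(*)=2
  Quito: ids {5, 9} → SUM(seats)=73, MIN(seats)=25, COUNT(*)=2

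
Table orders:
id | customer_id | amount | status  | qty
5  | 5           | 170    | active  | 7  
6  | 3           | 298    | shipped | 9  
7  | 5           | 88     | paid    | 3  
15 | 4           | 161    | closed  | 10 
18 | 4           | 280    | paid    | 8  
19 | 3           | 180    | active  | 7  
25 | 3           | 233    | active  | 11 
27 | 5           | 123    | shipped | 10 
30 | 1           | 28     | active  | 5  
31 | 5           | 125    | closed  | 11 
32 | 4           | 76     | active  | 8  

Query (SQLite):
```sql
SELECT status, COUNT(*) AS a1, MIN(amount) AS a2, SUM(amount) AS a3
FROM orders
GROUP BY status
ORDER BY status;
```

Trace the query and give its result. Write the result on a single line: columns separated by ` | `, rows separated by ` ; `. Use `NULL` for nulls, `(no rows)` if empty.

active | 5 | 28 | 687 ; closed | 2 | 125 | 286 ; paid | 2 | 88 | 368 ; shipped | 2 | 123 | 421

Group orders by status.
Per group compute: COUNT(*), MIN(amount), SUM(amount).
  active: ids {5, 19, 25, 30, 32} → COUNT(*)=5, MIN(amount)=28, SUM(amount)=687
  closed: ids {15, 31} → COUNT(*)=2, MIN(amount)=125, SUM(amount)=286
  paid: ids {7, 18} → COUNT(*)=2, MIN(amount)=88, SUM(amount)=368
  shipped: ids {6, 27} → COUNT(*)=2, MIN(amount)=123, SUM(amount)=421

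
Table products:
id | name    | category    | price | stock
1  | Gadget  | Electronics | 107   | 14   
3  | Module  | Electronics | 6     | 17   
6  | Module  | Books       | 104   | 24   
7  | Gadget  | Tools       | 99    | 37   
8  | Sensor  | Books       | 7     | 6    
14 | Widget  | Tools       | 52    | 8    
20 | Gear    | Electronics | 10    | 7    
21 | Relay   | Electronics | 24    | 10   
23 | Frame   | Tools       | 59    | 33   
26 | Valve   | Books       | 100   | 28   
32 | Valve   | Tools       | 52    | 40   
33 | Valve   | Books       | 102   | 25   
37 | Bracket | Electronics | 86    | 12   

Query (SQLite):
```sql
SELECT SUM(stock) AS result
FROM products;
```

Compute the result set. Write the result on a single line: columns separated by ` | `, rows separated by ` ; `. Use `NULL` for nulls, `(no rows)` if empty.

261

All stock values: [14, 17, 24, 37, 6, 8, 7, 10, 33, 28, 40, 25, 12].
SUM of non-NULL values = 261.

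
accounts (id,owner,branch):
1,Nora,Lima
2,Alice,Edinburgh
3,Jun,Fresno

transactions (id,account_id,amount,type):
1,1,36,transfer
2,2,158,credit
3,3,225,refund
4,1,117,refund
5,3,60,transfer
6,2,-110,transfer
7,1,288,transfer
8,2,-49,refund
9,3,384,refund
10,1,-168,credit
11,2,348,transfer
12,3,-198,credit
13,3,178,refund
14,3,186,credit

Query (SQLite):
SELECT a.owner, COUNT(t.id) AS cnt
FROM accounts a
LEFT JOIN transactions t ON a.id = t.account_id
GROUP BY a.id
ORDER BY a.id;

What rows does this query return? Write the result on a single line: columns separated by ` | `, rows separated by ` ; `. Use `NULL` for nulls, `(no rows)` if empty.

LEFT JOIN keeps every accounts row; unmatched ones get NULL for transactions columns.
Group by accounts.id and compute COUNT(t.id). COUNT(col) of an all-NULL group is 0.
  1: ids {1, 4, 7, 10} → COUNT(t.id)=4
  2: ids {2, 6, 8, 11} → COUNT(t.id)=4
  3: ids {3, 5, 9, 12, 13, 14} → COUNT(t.id)=6

Nora | 4 ; Alice | 4 ; Jun | 6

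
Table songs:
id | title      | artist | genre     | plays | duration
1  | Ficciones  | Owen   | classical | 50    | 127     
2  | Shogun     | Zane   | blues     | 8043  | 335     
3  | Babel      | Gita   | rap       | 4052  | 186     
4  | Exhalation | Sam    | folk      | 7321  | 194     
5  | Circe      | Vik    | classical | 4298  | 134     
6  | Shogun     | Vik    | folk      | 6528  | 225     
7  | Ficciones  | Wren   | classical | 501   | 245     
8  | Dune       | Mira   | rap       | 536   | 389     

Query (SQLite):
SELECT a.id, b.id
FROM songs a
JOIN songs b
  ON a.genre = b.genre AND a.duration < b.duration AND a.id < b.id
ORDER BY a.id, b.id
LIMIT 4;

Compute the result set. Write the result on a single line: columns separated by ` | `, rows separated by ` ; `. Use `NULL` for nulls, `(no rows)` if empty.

Pairs (a,b) with same genre, a.duration < b.duration, a.id < b.id.
genre groups: blues:{2} classical:{1,5,7} folk:{4,6} rap:{3,8}
Ordered by (a.id, b.id); first 4.

1 | 5 ; 1 | 7 ; 3 | 8 ; 4 | 6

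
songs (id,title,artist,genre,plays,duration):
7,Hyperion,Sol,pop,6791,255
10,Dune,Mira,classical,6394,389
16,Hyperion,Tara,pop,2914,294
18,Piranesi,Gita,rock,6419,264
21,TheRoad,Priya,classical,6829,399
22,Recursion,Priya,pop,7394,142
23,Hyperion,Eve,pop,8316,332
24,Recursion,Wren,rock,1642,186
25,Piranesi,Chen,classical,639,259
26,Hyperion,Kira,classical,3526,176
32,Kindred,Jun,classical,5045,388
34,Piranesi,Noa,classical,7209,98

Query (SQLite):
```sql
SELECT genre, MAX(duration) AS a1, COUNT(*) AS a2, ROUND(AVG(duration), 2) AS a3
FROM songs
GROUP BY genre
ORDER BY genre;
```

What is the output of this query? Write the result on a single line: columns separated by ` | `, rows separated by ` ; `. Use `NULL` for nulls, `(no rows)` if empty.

classical | 399 | 6 | 284.83 ; pop | 332 | 4 | 255.75 ; rock | 264 | 2 | 225

Group songs by genre.
Per group compute: MAX(duration), COUNT(*), ROUND(AVG(duration), 2).
  classical: ids {10, 21, 25, 26, 32, 34} → MAX(duration)=399, COUNT(*)=6, ROUND(AVG(duration), 2)=284.83
  pop: ids {7, 16, 22, 23} → MAX(duration)=332, COUNT(*)=4, ROUND(AVG(duration), 2)=255.75
  rock: ids {18, 24} → MAX(duration)=264, COUNT(*)=2, ROUND(AVG(duration), 2)=225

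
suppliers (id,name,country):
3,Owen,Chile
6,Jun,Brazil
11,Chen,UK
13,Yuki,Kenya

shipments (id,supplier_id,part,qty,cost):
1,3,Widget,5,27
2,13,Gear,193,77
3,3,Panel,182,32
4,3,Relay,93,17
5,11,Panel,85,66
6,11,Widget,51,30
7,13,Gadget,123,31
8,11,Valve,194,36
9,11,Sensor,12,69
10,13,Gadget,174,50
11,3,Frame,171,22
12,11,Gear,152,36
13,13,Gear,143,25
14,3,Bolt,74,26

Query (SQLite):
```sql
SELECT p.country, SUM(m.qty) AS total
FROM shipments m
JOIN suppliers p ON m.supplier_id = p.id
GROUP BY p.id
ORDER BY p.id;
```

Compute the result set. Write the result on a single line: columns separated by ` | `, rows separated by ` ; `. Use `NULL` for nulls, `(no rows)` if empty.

Join each shipments row to its suppliers via supplier_id.
Group joined rows by suppliers.id; compute SUM(m.qty) per group.
  3: ids {1, 3, 4, 11, 14} → SUM(m.qty)=525
  11: ids {5, 6, 8, 9, 12} → SUM(m.qty)=494
  13: ids {2, 7, 10, 13} → SUM(m.qty)=633

Chile | 525 ; UK | 494 ; Kenya | 633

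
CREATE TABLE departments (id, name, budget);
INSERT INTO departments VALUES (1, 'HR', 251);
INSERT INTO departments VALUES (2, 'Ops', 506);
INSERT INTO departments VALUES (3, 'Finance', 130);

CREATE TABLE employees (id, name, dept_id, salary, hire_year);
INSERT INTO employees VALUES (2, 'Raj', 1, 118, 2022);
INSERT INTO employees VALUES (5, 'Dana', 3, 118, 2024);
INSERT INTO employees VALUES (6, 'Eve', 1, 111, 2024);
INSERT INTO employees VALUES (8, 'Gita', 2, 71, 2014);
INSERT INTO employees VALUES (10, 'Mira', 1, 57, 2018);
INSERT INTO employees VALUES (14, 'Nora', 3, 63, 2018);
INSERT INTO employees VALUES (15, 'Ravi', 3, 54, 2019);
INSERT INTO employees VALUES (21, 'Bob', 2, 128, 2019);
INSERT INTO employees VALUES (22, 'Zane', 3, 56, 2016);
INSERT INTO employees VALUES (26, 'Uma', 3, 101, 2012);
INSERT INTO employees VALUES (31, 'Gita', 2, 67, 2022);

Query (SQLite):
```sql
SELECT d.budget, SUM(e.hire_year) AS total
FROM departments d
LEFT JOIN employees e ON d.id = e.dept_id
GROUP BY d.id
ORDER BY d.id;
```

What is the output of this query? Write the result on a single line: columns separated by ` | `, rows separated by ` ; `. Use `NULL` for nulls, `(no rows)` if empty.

LEFT JOIN keeps every departments row; unmatched ones get NULL for employees columns.
Group by departments.id and compute SUM(e.hire_year). SUM over an all-NULL group is NULL.
  1: ids {2, 6, 10} → SUM(e.hire_year)=6064
  2: ids {8, 21, 31} → SUM(e.hire_year)=6055
  3: ids {5, 14, 15, 22, 26} → SUM(e.hire_year)=10089

251 | 6064 ; 506 | 6055 ; 130 | 10089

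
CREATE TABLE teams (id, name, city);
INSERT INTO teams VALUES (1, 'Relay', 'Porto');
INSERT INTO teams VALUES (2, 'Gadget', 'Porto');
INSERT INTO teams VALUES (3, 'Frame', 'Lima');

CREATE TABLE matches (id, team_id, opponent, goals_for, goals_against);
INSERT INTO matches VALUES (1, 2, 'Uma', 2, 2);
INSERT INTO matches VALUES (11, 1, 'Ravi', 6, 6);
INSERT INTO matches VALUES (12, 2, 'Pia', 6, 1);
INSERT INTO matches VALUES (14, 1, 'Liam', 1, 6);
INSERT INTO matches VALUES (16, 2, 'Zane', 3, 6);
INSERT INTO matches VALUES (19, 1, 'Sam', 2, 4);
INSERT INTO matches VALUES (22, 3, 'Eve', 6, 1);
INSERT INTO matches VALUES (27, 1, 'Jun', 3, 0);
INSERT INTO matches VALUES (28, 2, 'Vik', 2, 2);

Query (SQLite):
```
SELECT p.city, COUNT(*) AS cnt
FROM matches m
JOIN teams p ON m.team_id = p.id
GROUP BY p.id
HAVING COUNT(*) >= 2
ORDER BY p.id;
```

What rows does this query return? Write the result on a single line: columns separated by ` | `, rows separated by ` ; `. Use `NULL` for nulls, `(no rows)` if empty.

Porto | 4 ; Porto | 4

Join each matches row to its teams via team_id.
Group joined rows by teams.id; compute COUNT(*) per group.
HAVING: keep groups with count ≥ 2.
  1: ids {11, 14, 19, 27} → COUNT(*)=4
  2: ids {1, 12, 16, 28} → COUNT(*)=4
  3: ids {22} → COUNT(*)=1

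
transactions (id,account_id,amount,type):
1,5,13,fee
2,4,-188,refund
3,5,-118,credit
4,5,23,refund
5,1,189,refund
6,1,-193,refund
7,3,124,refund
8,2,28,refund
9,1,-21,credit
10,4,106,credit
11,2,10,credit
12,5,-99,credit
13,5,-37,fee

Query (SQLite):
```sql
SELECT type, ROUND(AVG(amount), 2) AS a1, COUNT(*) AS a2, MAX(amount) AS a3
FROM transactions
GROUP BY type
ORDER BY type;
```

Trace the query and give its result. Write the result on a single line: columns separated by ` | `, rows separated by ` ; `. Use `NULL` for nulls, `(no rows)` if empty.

credit | -24.4 | 5 | 106 ; fee | -12 | 2 | 13 ; refund | -2.83 | 6 | 189

Group transactions by type.
Per group compute: ROUND(AVG(amount), 2), COUNT(*), MAX(amount).
  credit: ids {3, 9, 10, 11, 12} → ROUND(AVG(amount), 2)=-24.4, COUNT(*)=5, MAX(amount)=106
  fee: ids {1, 13} → ROUND(AVG(amount), 2)=-12, COUNT(*)=2, MAX(amount)=13
  refund: ids {2, 4, 5, 6, 7, 8} → ROUND(AVG(amount), 2)=-2.83, COUNT(*)=6, MAX(amount)=189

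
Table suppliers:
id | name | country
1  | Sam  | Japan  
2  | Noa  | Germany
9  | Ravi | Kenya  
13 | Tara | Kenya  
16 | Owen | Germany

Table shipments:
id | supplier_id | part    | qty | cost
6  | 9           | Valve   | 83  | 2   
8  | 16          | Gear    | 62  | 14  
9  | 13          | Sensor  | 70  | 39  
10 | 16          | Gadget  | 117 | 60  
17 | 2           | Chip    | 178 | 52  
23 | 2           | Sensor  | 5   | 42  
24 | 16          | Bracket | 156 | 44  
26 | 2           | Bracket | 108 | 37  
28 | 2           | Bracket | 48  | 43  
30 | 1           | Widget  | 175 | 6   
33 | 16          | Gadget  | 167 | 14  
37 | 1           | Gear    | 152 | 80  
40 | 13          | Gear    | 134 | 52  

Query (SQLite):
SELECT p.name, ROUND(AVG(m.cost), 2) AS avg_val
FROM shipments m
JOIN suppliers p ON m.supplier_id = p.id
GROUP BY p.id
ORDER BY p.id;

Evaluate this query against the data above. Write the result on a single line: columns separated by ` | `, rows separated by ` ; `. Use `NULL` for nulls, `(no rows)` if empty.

Sam | 43 ; Noa | 43.5 ; Ravi | 2 ; Tara | 45.5 ; Owen | 33

Join each shipments row to its suppliers via supplier_id.
Group joined rows by suppliers.id; compute ROUND(AVG(m.cost), 2) per group.
  1: ids {30, 37} → ROUND(AVG(m.cost), 2)=43
  2: ids {17, 23, 26, 28} → ROUND(AVG(m.cost), 2)=43.5
  9: ids {6} → ROUND(AVG(m.cost), 2)=2
  13: ids {9, 40} → ROUND(AVG(m.cost), 2)=45.5
  16: ids {8, 10, 24, 33} → ROUND(AVG(m.cost), 2)=33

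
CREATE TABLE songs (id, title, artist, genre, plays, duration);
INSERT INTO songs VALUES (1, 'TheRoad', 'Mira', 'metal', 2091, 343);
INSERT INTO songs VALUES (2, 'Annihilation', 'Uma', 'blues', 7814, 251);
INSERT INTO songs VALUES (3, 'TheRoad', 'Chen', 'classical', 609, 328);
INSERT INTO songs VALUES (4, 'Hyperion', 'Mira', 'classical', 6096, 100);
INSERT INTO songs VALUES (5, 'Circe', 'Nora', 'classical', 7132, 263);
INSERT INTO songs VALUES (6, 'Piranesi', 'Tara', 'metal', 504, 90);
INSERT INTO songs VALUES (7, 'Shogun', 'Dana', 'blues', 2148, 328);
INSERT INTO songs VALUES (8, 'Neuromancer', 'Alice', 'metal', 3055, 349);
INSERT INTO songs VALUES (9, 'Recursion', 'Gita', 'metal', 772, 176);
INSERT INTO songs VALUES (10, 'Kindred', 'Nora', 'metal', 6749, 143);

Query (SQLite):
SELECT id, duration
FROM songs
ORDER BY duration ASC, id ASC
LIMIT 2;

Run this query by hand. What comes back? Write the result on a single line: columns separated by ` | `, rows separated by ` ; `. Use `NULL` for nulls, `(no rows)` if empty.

6 | 90 ; 4 | 100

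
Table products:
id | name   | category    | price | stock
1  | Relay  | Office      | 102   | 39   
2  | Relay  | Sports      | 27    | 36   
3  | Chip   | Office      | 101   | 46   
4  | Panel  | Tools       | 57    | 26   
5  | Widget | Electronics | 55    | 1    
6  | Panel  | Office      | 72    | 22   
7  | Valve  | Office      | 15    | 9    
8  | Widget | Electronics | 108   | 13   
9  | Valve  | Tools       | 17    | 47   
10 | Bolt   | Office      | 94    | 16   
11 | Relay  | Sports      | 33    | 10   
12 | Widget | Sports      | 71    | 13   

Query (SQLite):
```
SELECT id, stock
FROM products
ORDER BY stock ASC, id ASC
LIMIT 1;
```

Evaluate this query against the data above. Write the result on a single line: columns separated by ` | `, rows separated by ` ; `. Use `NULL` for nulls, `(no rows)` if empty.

Sort by stock asc, tiebreak id asc: (1, id=5), (9, id=7), (10, id=11), (13, id=8) …. Take first 1.

5 | 1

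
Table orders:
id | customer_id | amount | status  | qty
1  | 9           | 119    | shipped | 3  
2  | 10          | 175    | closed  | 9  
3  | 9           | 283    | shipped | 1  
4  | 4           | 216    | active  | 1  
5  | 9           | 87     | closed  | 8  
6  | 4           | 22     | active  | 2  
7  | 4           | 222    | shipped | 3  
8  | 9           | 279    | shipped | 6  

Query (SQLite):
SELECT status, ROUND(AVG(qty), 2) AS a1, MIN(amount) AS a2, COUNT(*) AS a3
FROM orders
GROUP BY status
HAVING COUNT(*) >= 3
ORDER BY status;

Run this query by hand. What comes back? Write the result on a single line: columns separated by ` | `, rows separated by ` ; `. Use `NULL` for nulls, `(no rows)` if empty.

Group orders by status.
Per group compute: ROUND(AVG(qty), 2), MIN(amount), COUNT(*).
HAVING: drop groups with fewer than 3 rows.
  active: ids {4, 6} → ROUND(AVG(qty), 2)=1.5, MIN(amount)=22, COUNT(*)=2
  closed: ids {2, 5} → ROUND(AVG(qty), 2)=8.5, MIN(amount)=87, COUNT(*)=2
  shipped: ids {1, 3, 7, 8} → ROUND(AVG(qty), 2)=3.25, MIN(amount)=119, COUNT(*)=4

shipped | 3.25 | 119 | 4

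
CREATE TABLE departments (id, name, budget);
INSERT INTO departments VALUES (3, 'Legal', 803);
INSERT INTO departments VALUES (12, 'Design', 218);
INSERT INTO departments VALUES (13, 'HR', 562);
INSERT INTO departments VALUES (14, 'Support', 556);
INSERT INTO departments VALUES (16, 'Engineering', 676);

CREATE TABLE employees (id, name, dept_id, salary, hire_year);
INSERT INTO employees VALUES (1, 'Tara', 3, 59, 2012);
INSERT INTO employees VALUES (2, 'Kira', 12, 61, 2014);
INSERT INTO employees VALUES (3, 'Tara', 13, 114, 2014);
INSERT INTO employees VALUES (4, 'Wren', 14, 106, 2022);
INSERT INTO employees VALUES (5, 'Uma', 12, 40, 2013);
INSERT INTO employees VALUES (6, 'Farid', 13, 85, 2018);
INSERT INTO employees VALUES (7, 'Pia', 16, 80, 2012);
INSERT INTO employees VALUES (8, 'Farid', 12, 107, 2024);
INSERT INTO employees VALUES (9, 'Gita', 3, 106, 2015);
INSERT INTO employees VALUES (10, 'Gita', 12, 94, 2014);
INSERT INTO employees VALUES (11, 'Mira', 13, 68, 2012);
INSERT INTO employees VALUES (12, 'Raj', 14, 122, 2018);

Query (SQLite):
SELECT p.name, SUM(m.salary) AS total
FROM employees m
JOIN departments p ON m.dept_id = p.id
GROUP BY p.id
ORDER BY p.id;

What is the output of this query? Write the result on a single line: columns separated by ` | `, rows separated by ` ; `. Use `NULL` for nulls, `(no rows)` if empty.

Legal | 165 ; Design | 302 ; HR | 267 ; Support | 228 ; Engineering | 80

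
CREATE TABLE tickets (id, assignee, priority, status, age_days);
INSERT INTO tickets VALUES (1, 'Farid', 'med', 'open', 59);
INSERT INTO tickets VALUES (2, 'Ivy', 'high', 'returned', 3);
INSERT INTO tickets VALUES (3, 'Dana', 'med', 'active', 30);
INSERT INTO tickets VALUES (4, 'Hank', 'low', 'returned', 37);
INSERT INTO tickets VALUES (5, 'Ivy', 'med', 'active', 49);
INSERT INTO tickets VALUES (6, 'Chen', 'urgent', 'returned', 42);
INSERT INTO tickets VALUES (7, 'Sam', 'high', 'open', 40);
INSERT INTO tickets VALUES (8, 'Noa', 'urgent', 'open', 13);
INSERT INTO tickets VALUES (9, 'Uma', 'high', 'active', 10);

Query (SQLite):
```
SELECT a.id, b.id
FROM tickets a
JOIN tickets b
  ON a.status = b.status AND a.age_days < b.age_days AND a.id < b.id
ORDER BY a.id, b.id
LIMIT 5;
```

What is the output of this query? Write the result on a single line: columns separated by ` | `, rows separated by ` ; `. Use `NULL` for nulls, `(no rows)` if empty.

2 | 4 ; 2 | 6 ; 3 | 5 ; 4 | 6

Pairs (a,b) with same status, a.age_days < b.age_days, a.id < b.id.
status groups: active:{3,5,9} open:{1,7,8} returned:{2,4,6}
Ordered by (a.id, b.id); first 5.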